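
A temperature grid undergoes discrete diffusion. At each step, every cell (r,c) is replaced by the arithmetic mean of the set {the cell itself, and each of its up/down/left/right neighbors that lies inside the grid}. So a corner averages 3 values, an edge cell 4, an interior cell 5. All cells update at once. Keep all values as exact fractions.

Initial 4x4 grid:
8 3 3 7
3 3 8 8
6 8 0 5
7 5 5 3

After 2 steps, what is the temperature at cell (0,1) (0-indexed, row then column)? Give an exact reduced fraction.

Answer: 115/24

Derivation:
Step 1: cell (0,1) = 17/4
Step 2: cell (0,1) = 115/24
Full grid after step 2:
  167/36 115/24 199/40 73/12
  31/6 461/100 537/100 107/20
  107/20 537/100 17/4 77/15
  73/12 199/40 571/120 139/36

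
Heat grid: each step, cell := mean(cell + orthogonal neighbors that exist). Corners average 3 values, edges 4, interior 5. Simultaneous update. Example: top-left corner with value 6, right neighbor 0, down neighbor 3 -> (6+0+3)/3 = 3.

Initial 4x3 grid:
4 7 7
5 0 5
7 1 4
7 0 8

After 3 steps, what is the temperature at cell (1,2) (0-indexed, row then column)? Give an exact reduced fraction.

Answer: 191/45

Derivation:
Step 1: cell (1,2) = 4
Step 2: cell (1,2) = 553/120
Step 3: cell (1,2) = 191/45
Full grid after step 3:
  5053/1080 6551/1440 2609/540
  1513/360 649/150 191/45
  763/180 2293/600 41/10
  2221/540 295/72 1399/360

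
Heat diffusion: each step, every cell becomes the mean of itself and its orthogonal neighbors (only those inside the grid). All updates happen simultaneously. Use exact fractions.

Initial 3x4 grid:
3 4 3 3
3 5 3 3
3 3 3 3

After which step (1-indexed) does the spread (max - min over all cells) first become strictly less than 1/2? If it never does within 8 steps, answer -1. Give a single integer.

Answer: 3

Derivation:
Step 1: max=15/4, min=3, spread=3/4
Step 2: max=71/20, min=3, spread=11/20
Step 3: max=313/90, min=373/120, spread=133/360
  -> spread < 1/2 first at step 3
Step 4: max=44827/12960, min=2257/720, spread=4201/12960
Step 5: max=531997/155520, min=7633/2400, spread=186893/777600
Step 6: max=158873899/46656000, min=4147879/1296000, spread=1910051/9331200
Step 7: max=9473346641/2799360000, min=250637461/77760000, spread=90079609/559872000
Step 8: max=566159142979/167961600000, min=5034748813/1555200000, spread=896250847/6718464000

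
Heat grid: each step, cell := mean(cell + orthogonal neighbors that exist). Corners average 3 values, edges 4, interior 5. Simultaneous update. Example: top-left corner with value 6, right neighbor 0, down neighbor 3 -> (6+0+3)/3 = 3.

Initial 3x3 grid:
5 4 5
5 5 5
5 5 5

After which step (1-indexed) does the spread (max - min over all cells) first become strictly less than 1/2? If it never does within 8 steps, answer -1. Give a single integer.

Answer: 1

Derivation:
Step 1: max=5, min=14/3, spread=1/3
  -> spread < 1/2 first at step 1
Step 2: max=5, min=1133/240, spread=67/240
Step 3: max=993/200, min=10363/2160, spread=1807/10800
Step 4: max=26639/5400, min=4162037/864000, spread=33401/288000
Step 5: max=2656609/540000, min=37650067/7776000, spread=3025513/38880000
Step 6: max=141244051/28800000, min=15087073133/3110400000, spread=53531/995328
Step 7: max=38088883949/7776000000, min=907087074151/186624000000, spread=450953/11943936
Step 8: max=4564591389481/933120000000, min=54478296439397/11197440000000, spread=3799043/143327232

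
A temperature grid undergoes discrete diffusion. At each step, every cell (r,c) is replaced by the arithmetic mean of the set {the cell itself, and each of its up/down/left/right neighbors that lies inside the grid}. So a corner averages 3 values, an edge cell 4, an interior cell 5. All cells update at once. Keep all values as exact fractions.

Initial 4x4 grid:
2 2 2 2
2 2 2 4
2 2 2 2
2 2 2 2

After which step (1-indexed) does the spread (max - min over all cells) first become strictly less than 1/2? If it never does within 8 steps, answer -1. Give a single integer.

Step 1: max=8/3, min=2, spread=2/3
Step 2: max=151/60, min=2, spread=31/60
Step 3: max=1291/540, min=2, spread=211/540
  -> spread < 1/2 first at step 3
Step 4: max=124843/54000, min=2, spread=16843/54000
Step 5: max=1110643/486000, min=9079/4500, spread=130111/486000
Step 6: max=32802367/14580000, min=547159/270000, spread=3255781/14580000
Step 7: max=975153691/437400000, min=551107/270000, spread=82360351/437400000
Step 8: max=28995316891/13122000000, min=99706441/48600000, spread=2074577821/13122000000

Answer: 3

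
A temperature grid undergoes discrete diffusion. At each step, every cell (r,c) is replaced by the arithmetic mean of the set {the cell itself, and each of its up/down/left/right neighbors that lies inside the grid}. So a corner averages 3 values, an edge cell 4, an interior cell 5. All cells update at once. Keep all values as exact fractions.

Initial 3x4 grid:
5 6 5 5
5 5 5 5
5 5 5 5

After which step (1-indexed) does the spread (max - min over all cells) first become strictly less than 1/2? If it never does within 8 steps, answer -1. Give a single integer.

Answer: 1

Derivation:
Step 1: max=16/3, min=5, spread=1/3
  -> spread < 1/2 first at step 1
Step 2: max=631/120, min=5, spread=31/120
Step 3: max=5611/1080, min=5, spread=211/1080
Step 4: max=556897/108000, min=9047/1800, spread=14077/108000
Step 5: max=5000407/972000, min=543683/108000, spread=5363/48600
Step 6: max=149540809/29160000, min=302869/60000, spread=93859/1166400
Step 7: max=8958274481/1749600000, min=491336467/97200000, spread=4568723/69984000
Step 8: max=536660435629/104976000000, min=14761618889/2916000000, spread=8387449/167961600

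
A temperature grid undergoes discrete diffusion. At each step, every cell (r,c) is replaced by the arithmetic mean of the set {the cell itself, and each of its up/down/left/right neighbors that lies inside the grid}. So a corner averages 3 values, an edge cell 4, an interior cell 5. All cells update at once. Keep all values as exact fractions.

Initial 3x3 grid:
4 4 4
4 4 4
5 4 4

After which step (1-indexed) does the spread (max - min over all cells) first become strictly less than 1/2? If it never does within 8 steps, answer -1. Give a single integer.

Answer: 1

Derivation:
Step 1: max=13/3, min=4, spread=1/3
  -> spread < 1/2 first at step 1
Step 2: max=77/18, min=4, spread=5/18
Step 3: max=905/216, min=4, spread=41/216
Step 4: max=53971/12960, min=1451/360, spread=347/2592
Step 5: max=3217337/777600, min=14557/3600, spread=2921/31104
Step 6: max=192452539/46656000, min=1753483/432000, spread=24611/373248
Step 7: max=11516162033/2799360000, min=39536741/9720000, spread=207329/4478976
Step 8: max=689876352451/167961600000, min=2112401599/518400000, spread=1746635/53747712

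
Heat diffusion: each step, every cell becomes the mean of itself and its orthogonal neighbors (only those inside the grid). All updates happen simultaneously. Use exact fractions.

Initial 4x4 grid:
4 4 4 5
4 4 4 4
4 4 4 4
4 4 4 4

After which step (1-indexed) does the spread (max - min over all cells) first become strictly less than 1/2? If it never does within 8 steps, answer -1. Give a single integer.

Answer: 1

Derivation:
Step 1: max=13/3, min=4, spread=1/3
  -> spread < 1/2 first at step 1
Step 2: max=77/18, min=4, spread=5/18
Step 3: max=905/216, min=4, spread=41/216
Step 4: max=26963/6480, min=4, spread=1043/6480
Step 5: max=803153/194400, min=4, spread=25553/194400
Step 6: max=23999459/5832000, min=72079/18000, spread=645863/5832000
Step 7: max=717481691/174960000, min=480971/120000, spread=16225973/174960000
Step 8: max=21472677983/5248800000, min=216701/54000, spread=409340783/5248800000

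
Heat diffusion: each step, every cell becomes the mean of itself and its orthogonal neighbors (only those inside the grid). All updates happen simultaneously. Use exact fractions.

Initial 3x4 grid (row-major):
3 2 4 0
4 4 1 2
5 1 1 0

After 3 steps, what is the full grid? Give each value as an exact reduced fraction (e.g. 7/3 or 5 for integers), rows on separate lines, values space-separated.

After step 1:
  3 13/4 7/4 2
  4 12/5 12/5 3/4
  10/3 11/4 3/4 1
After step 2:
  41/12 13/5 47/20 3/2
  191/60 74/25 161/100 123/80
  121/36 277/120 69/40 5/6
After step 3:
  46/15 1699/600 403/200 431/240
  11629/3600 7597/3000 4073/2000 6577/4800
  3187/1080 9319/3600 1943/1200 983/720

Answer: 46/15 1699/600 403/200 431/240
11629/3600 7597/3000 4073/2000 6577/4800
3187/1080 9319/3600 1943/1200 983/720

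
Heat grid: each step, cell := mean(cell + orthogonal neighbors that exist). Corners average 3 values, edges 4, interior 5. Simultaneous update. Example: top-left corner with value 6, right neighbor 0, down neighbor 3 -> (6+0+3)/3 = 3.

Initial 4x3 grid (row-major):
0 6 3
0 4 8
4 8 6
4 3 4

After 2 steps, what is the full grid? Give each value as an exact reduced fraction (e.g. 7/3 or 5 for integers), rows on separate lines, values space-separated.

Answer: 29/12 967/240 85/18
33/10 207/50 1357/240
11/3 509/100 253/48
149/36 71/16 187/36

Derivation:
After step 1:
  2 13/4 17/3
  2 26/5 21/4
  4 5 13/2
  11/3 19/4 13/3
After step 2:
  29/12 967/240 85/18
  33/10 207/50 1357/240
  11/3 509/100 253/48
  149/36 71/16 187/36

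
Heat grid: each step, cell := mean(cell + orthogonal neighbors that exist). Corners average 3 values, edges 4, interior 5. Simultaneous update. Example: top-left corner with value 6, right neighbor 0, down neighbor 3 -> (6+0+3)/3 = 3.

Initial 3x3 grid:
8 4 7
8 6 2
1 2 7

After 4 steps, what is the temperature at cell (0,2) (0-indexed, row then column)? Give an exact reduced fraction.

Step 1: cell (0,2) = 13/3
Step 2: cell (0,2) = 193/36
Step 3: cell (0,2) = 10979/2160
Step 4: cell (0,2) = 668653/129600
Full grid after step 4:
  88441/16200 1514617/288000 668653/129600
  4356101/864000 898631/180000 684871/144000
  615653/129600 488497/108000 293989/64800

Answer: 668653/129600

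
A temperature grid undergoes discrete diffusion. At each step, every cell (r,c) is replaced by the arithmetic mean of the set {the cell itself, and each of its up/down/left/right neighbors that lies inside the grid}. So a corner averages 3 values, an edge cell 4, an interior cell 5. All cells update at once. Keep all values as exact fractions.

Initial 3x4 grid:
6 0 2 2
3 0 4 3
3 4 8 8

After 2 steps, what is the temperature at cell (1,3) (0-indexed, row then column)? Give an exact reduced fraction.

Step 1: cell (1,3) = 17/4
Step 2: cell (1,3) = 979/240
Full grid after step 2:
  8/3 23/10 73/30 103/36
  173/60 287/100 357/100 979/240
  121/36 917/240 1169/240 199/36

Answer: 979/240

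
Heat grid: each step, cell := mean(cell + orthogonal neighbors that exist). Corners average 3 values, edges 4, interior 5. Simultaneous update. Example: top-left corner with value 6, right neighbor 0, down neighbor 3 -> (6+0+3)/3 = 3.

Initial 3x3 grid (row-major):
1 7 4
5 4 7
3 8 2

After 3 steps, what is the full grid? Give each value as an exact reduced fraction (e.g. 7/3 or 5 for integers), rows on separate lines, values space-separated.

Answer: 9917/2160 16321/3600 411/80
62309/14400 30233/6000 69809/14400
5191/1080 7501/1600 5621/1080

Derivation:
After step 1:
  13/3 4 6
  13/4 31/5 17/4
  16/3 17/4 17/3
After step 2:
  139/36 77/15 19/4
  1147/240 439/100 1327/240
  77/18 429/80 85/18
After step 3:
  9917/2160 16321/3600 411/80
  62309/14400 30233/6000 69809/14400
  5191/1080 7501/1600 5621/1080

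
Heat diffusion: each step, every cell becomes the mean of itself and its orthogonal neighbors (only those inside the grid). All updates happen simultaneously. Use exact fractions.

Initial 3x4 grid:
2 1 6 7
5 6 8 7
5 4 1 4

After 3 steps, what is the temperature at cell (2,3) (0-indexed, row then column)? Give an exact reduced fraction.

Answer: 3617/720

Derivation:
Step 1: cell (2,3) = 4
Step 2: cell (2,3) = 59/12
Step 3: cell (2,3) = 3617/720
Full grid after step 3:
  8623/2160 31909/7200 37999/7200 12451/2160
  30089/7200 1697/375 3809/750 39889/7200
  9343/2160 32059/7200 11483/2400 3617/720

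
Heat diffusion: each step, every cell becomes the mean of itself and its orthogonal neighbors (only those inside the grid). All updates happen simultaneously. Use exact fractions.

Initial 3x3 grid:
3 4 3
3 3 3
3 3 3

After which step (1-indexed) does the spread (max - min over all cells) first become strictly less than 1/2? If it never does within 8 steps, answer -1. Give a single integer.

Answer: 1

Derivation:
Step 1: max=10/3, min=3, spread=1/3
  -> spread < 1/2 first at step 1
Step 2: max=787/240, min=3, spread=67/240
Step 3: max=6917/2160, min=607/200, spread=1807/10800
Step 4: max=2749963/864000, min=16561/5400, spread=33401/288000
Step 5: max=24557933/7776000, min=1663391/540000, spread=3025513/38880000
Step 6: max=9796126867/3110400000, min=89155949/28800000, spread=53531/995328
Step 7: max=585904925849/186624000000, min=24119116051/7776000000, spread=450953/11943936
Step 8: max=35101223560603/11197440000000, min=2900368610519/933120000000, spread=3799043/143327232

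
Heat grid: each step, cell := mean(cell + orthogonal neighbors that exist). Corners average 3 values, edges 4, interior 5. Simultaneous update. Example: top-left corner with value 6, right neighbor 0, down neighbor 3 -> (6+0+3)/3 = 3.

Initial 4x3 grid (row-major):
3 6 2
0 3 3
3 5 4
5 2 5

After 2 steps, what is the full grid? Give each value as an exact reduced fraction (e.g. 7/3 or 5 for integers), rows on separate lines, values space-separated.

Answer: 35/12 407/120 61/18
119/40 311/100 859/240
367/120 371/100 859/240
65/18 293/80 73/18

Derivation:
After step 1:
  3 7/2 11/3
  9/4 17/5 3
  13/4 17/5 17/4
  10/3 17/4 11/3
After step 2:
  35/12 407/120 61/18
  119/40 311/100 859/240
  367/120 371/100 859/240
  65/18 293/80 73/18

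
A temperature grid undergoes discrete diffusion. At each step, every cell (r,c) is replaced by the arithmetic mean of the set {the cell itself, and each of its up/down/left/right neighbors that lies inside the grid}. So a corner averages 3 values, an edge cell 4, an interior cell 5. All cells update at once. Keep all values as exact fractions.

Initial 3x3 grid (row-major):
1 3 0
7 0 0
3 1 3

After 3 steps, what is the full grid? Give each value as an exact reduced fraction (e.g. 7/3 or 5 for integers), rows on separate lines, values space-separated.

After step 1:
  11/3 1 1
  11/4 11/5 3/4
  11/3 7/4 4/3
After step 2:
  89/36 59/30 11/12
  737/240 169/100 317/240
  49/18 179/80 23/18
After step 3:
  5407/2160 6341/3600 1009/720
  35839/14400 12343/6000 18739/14400
  2891/1080 3171/1600 1741/1080

Answer: 5407/2160 6341/3600 1009/720
35839/14400 12343/6000 18739/14400
2891/1080 3171/1600 1741/1080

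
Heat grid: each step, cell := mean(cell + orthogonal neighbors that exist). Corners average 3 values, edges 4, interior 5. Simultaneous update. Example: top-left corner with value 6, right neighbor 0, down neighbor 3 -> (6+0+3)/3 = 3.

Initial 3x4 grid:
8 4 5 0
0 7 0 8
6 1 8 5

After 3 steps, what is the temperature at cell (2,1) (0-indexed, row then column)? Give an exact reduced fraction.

Step 1: cell (2,1) = 11/2
Step 2: cell (2,1) = 103/30
Step 3: cell (2,1) = 1633/360
Full grid after step 3:
  1469/360 2189/480 5359/1440 4633/1080
  12881/2880 2273/600 2801/600 11741/2880
  8129/2160 1633/360 1009/240 3607/720

Answer: 1633/360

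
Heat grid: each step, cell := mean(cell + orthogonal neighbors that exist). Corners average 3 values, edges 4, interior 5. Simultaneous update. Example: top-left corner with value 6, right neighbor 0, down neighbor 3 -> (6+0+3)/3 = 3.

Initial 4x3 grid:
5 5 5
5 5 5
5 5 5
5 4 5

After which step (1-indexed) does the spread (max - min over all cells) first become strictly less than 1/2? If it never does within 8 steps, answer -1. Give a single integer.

Step 1: max=5, min=14/3, spread=1/3
  -> spread < 1/2 first at step 1
Step 2: max=5, min=1133/240, spread=67/240
Step 3: max=5, min=10363/2160, spread=437/2160
Step 4: max=4991/1000, min=4162469/864000, spread=29951/172800
Step 5: max=16796/3375, min=37664179/7776000, spread=206761/1555200
Step 6: max=26834329/5400000, min=15095804429/3110400000, spread=14430763/124416000
Step 7: max=2142347273/432000000, min=908012258311/186624000000, spread=139854109/1492992000
Step 8: max=192548771023/38880000000, min=54564728109749/11197440000000, spread=7114543559/89579520000

Answer: 1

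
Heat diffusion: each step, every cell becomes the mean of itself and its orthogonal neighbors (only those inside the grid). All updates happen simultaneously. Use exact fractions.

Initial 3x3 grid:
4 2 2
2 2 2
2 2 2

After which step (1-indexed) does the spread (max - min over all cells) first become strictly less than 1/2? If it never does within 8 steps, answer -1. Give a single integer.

Answer: 3

Derivation:
Step 1: max=8/3, min=2, spread=2/3
Step 2: max=23/9, min=2, spread=5/9
Step 3: max=257/108, min=2, spread=41/108
  -> spread < 1/2 first at step 3
Step 4: max=15091/6480, min=371/180, spread=347/1296
Step 5: max=884537/388800, min=3757/1800, spread=2921/15552
Step 6: max=52484539/23328000, min=457483/216000, spread=24611/186624
Step 7: max=3118082033/1399680000, min=10376741/4860000, spread=207329/2239488
Step 8: max=185991552451/83980800000, min=557201599/259200000, spread=1746635/26873856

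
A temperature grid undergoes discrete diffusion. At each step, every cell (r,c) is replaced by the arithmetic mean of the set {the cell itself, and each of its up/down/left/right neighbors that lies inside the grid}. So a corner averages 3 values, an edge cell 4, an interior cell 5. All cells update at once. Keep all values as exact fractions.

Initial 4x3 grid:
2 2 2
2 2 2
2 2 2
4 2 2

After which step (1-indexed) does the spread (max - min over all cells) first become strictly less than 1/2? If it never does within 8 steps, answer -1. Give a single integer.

Step 1: max=8/3, min=2, spread=2/3
Step 2: max=23/9, min=2, spread=5/9
Step 3: max=257/108, min=2, spread=41/108
  -> spread < 1/2 first at step 3
Step 4: max=30137/12960, min=2, spread=4217/12960
Step 5: max=1764349/777600, min=7279/3600, spread=38417/155520
Step 6: max=104512211/46656000, min=146597/72000, spread=1903471/9331200
Step 7: max=6199709089/2799360000, min=4435759/2160000, spread=18038617/111974400
Step 8: max=369191382851/167961600000, min=401726759/194400000, spread=883978523/6718464000

Answer: 3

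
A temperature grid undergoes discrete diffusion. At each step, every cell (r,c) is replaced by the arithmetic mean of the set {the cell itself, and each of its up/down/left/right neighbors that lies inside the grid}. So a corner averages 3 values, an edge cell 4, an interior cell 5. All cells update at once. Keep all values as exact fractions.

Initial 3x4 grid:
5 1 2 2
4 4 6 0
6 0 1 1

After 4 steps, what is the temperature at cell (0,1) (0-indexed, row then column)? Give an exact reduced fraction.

Answer: 652007/216000

Derivation:
Step 1: cell (0,1) = 3
Step 2: cell (0,1) = 145/48
Step 3: cell (0,1) = 22241/7200
Step 4: cell (0,1) = 652007/216000
Full grid after step 4:
  434647/129600 652007/216000 543467/216000 284917/129600
  2878873/864000 1074647/360000 291599/120000 197707/96000
  421747/129600 620507/216000 501967/216000 259817/129600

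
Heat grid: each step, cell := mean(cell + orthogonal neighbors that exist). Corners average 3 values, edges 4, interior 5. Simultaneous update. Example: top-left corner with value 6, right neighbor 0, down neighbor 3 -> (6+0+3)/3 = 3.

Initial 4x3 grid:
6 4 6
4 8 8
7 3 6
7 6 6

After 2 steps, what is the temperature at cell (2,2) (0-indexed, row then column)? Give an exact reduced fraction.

Answer: 99/16

Derivation:
Step 1: cell (2,2) = 23/4
Step 2: cell (2,2) = 99/16
Full grid after step 2:
  203/36 331/60 19/3
  647/120 613/100 483/80
  145/24 279/50 99/16
  209/36 145/24 23/4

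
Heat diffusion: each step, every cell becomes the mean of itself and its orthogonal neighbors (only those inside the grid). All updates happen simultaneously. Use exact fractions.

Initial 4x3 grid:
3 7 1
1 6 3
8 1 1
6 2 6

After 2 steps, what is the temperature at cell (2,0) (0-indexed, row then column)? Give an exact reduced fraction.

Step 1: cell (2,0) = 4
Step 2: cell (2,0) = 523/120
Full grid after step 2:
  149/36 911/240 32/9
  473/120 187/50 383/120
  523/120 177/50 121/40
  157/36 941/240 19/6

Answer: 523/120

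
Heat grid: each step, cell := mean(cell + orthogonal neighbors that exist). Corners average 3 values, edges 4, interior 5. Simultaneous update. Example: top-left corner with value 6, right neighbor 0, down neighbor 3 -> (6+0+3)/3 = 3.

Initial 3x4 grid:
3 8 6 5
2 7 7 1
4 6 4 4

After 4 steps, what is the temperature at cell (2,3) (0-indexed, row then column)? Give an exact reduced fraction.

Step 1: cell (2,3) = 3
Step 2: cell (2,3) = 25/6
Step 3: cell (2,3) = 617/144
Step 4: cell (2,3) = 39601/8640
Full grid after step 4:
  6505/1296 112667/21600 4071/800 42541/8640
  212779/43200 90161/18000 119863/24000 268537/57600
  1031/216 3921/800 34039/7200 39601/8640

Answer: 39601/8640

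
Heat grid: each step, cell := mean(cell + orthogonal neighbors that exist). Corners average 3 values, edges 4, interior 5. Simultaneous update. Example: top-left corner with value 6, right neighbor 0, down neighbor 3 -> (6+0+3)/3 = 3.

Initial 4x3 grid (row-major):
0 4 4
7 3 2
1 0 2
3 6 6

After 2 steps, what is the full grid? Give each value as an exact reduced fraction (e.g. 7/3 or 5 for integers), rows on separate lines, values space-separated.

Answer: 55/18 259/80 53/18
371/120 277/100 707/240
337/120 73/25 739/240
59/18 283/80 131/36

Derivation:
After step 1:
  11/3 11/4 10/3
  11/4 16/5 11/4
  11/4 12/5 5/2
  10/3 15/4 14/3
After step 2:
  55/18 259/80 53/18
  371/120 277/100 707/240
  337/120 73/25 739/240
  59/18 283/80 131/36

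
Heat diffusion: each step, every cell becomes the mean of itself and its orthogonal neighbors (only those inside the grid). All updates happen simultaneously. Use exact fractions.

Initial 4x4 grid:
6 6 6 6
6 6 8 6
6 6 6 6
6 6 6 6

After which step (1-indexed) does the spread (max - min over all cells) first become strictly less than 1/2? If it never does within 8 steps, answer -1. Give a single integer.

Step 1: max=13/2, min=6, spread=1/2
Step 2: max=161/25, min=6, spread=11/25
  -> spread < 1/2 first at step 2
Step 3: max=7567/1200, min=6, spread=367/1200
Step 4: max=33971/5400, min=1813/300, spread=1337/5400
Step 5: max=1013669/162000, min=54469/9000, spread=33227/162000
Step 6: max=30374327/4860000, min=328049/54000, spread=849917/4860000
Step 7: max=908514347/145800000, min=4928533/810000, spread=21378407/145800000
Step 8: max=27210462371/4374000000, min=1481688343/243000000, spread=540072197/4374000000

Answer: 2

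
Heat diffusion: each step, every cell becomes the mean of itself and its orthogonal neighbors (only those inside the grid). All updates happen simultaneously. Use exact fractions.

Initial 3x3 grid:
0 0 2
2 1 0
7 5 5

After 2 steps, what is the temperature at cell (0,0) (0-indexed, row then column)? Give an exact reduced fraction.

Answer: 47/36

Derivation:
Step 1: cell (0,0) = 2/3
Step 2: cell (0,0) = 47/36
Full grid after step 2:
  47/36 221/240 41/36
  283/120 227/100 19/10
  35/9 141/40 59/18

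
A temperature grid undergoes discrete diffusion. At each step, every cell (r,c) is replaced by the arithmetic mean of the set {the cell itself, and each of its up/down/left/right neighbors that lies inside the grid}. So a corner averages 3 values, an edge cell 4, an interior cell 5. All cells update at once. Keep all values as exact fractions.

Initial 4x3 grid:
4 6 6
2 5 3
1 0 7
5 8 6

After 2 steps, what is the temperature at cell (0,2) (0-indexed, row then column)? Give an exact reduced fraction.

Answer: 31/6

Derivation:
Step 1: cell (0,2) = 5
Step 2: cell (0,2) = 31/6
Full grid after step 2:
  49/12 349/80 31/6
  61/20 209/50 349/80
  52/15 363/100 409/80
  137/36 1237/240 21/4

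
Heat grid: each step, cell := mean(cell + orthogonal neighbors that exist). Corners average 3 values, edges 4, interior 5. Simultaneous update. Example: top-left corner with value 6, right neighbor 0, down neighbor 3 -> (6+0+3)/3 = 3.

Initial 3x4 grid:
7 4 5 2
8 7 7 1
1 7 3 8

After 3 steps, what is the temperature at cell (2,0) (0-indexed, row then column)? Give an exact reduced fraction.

Answer: 6073/1080

Derivation:
Step 1: cell (2,0) = 16/3
Step 2: cell (2,0) = 187/36
Step 3: cell (2,0) = 6073/1080
Full grid after step 3:
  1597/270 38807/7200 34837/7200 8791/2160
  81299/14400 33841/6000 14333/3000 32467/7200
  6073/1080 38057/7200 4143/800 3287/720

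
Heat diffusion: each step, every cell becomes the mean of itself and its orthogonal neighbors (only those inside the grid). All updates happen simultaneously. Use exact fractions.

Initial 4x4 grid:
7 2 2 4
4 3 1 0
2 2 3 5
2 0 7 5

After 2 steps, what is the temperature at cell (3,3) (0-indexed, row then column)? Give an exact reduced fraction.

Answer: 38/9

Derivation:
Step 1: cell (3,3) = 17/3
Step 2: cell (3,3) = 38/9
Full grid after step 2:
  71/18 749/240 191/80 9/4
  397/120 137/50 251/100 191/80
  59/24 53/20 72/25 901/240
  79/36 59/24 473/120 38/9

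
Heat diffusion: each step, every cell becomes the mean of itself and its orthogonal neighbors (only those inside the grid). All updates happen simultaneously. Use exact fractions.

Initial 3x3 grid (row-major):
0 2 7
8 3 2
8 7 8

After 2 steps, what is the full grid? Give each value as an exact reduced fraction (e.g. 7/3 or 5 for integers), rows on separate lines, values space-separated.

Answer: 133/36 18/5 35/9
403/80 473/100 281/60
227/36 727/120 103/18

Derivation:
After step 1:
  10/3 3 11/3
  19/4 22/5 5
  23/3 13/2 17/3
After step 2:
  133/36 18/5 35/9
  403/80 473/100 281/60
  227/36 727/120 103/18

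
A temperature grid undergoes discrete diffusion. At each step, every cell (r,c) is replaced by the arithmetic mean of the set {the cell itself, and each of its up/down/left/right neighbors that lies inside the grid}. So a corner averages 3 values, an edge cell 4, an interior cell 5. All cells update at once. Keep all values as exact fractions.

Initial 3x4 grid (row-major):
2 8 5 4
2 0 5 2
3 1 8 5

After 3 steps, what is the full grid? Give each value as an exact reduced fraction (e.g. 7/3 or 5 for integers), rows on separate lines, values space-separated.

Answer: 601/180 8789/2400 30637/7200 1841/432
13553/4800 7007/2000 1501/375 7843/1800
329/120 2563/800 9779/2400 69/16

Derivation:
After step 1:
  4 15/4 11/2 11/3
  7/4 16/5 4 4
  2 3 19/4 5
After step 2:
  19/6 329/80 203/48 79/18
  219/80 157/50 429/100 25/6
  9/4 259/80 67/16 55/12
After step 3:
  601/180 8789/2400 30637/7200 1841/432
  13553/4800 7007/2000 1501/375 7843/1800
  329/120 2563/800 9779/2400 69/16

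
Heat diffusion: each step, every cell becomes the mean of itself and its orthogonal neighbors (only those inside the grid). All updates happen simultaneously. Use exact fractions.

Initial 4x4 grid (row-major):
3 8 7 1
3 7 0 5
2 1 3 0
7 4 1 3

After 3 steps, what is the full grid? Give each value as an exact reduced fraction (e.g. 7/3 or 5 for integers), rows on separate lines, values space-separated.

After step 1:
  14/3 25/4 4 13/3
  15/4 19/5 22/5 3/2
  13/4 17/5 1 11/4
  13/3 13/4 11/4 4/3
After step 2:
  44/9 1123/240 1139/240 59/18
  58/15 108/25 147/50 779/240
  221/60 147/50 143/50 79/48
  65/18 103/30 25/12 41/18
After step 3:
  9673/2160 33541/7200 28157/7200 4057/1080
  15083/3600 4499/1200 10867/3000 19997/7200
  12691/3600 5171/1500 14963/6000 18053/7200
  1931/540 10861/3600 9589/3600 865/432

Answer: 9673/2160 33541/7200 28157/7200 4057/1080
15083/3600 4499/1200 10867/3000 19997/7200
12691/3600 5171/1500 14963/6000 18053/7200
1931/540 10861/3600 9589/3600 865/432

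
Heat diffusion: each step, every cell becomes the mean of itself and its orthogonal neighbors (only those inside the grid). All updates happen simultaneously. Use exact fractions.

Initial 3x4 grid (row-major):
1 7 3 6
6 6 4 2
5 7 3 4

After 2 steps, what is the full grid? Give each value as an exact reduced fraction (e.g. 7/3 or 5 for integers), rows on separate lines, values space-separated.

Answer: 161/36 239/48 991/240 38/9
127/24 118/25 231/50 107/30
21/4 87/16 327/80 23/6

Derivation:
After step 1:
  14/3 17/4 5 11/3
  9/2 6 18/5 4
  6 21/4 9/2 3
After step 2:
  161/36 239/48 991/240 38/9
  127/24 118/25 231/50 107/30
  21/4 87/16 327/80 23/6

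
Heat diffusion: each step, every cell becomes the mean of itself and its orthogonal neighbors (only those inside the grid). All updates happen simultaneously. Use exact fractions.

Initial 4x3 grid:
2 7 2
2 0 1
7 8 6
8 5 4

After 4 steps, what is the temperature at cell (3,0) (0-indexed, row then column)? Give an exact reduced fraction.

Answer: 721151/129600

Derivation:
Step 1: cell (3,0) = 20/3
Step 2: cell (3,0) = 115/18
Step 3: cell (3,0) = 12517/2160
Step 4: cell (3,0) = 721151/129600
Full grid after step 4:
  454421/129600 985523/288000 422821/129600
  445523/108000 153159/40000 408523/108000
  531653/108000 1736981/360000 161551/36000
  721151/129600 4616659/864000 221717/43200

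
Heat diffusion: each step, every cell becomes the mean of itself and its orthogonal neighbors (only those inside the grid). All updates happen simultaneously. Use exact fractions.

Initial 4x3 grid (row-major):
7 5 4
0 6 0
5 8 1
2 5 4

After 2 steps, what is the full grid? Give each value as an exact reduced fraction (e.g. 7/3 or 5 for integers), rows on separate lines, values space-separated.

Answer: 14/3 163/40 15/4
321/80 431/100 16/5
69/16 411/100 43/12
25/6 205/48 34/9

Derivation:
After step 1:
  4 11/2 3
  9/2 19/5 11/4
  15/4 5 13/4
  4 19/4 10/3
After step 2:
  14/3 163/40 15/4
  321/80 431/100 16/5
  69/16 411/100 43/12
  25/6 205/48 34/9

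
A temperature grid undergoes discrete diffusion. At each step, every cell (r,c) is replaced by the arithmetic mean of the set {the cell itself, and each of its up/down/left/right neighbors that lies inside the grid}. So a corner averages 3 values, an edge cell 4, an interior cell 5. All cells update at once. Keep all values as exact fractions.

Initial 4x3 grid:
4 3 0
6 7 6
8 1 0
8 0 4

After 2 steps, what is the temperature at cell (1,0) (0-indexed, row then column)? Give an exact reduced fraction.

Answer: 157/30

Derivation:
Step 1: cell (1,0) = 25/4
Step 2: cell (1,0) = 157/30
Full grid after step 2:
  169/36 463/120 13/4
  157/30 104/25 17/5
  77/15 391/100 79/30
  43/9 787/240 22/9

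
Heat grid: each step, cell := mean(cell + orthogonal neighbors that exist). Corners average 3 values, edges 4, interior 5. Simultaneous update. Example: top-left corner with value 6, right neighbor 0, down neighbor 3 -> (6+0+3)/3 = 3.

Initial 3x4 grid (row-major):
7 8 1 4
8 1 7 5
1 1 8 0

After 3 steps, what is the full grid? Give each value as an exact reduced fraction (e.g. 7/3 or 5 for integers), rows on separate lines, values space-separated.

After step 1:
  23/3 17/4 5 10/3
  17/4 5 22/5 4
  10/3 11/4 4 13/3
After step 2:
  97/18 263/48 1019/240 37/9
  81/16 413/100 112/25 241/60
  31/9 181/48 929/240 37/9
After step 3:
  1147/216 34639/7200 32969/7200 8909/2160
  21631/4800 9169/2000 6223/1500 15047/3600
  221/54 27389/7200 29219/7200 8639/2160

Answer: 1147/216 34639/7200 32969/7200 8909/2160
21631/4800 9169/2000 6223/1500 15047/3600
221/54 27389/7200 29219/7200 8639/2160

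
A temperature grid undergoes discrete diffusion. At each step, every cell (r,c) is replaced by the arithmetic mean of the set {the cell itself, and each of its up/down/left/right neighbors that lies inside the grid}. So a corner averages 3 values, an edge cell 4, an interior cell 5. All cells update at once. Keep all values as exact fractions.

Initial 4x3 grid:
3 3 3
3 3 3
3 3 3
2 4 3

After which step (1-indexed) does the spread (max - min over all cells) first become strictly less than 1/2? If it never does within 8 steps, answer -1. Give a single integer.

Step 1: max=10/3, min=11/4, spread=7/12
Step 2: max=47/15, min=35/12, spread=13/60
  -> spread < 1/2 first at step 2
Step 3: max=422/135, min=7099/2400, spread=3629/21600
Step 4: max=99601/32400, min=71531/24000, spread=60683/648000
Step 5: max=2981947/972000, min=645811/216000, spread=30319/388800
Step 6: max=177960953/58320000, min=19430767/6480000, spread=61681/1166400
Step 7: max=5329347701/1749600000, min=583369639/194400000, spread=1580419/34992000
Step 8: max=319061917609/104976000000, min=35059225901/11664000000, spread=7057769/209952000

Answer: 2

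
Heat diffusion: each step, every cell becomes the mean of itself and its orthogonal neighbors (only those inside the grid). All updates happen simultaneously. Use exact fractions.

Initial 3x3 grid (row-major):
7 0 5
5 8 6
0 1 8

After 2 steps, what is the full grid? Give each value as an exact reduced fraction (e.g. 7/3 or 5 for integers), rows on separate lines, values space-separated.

After step 1:
  4 5 11/3
  5 4 27/4
  2 17/4 5
After step 2:
  14/3 25/6 185/36
  15/4 5 233/48
  15/4 61/16 16/3

Answer: 14/3 25/6 185/36
15/4 5 233/48
15/4 61/16 16/3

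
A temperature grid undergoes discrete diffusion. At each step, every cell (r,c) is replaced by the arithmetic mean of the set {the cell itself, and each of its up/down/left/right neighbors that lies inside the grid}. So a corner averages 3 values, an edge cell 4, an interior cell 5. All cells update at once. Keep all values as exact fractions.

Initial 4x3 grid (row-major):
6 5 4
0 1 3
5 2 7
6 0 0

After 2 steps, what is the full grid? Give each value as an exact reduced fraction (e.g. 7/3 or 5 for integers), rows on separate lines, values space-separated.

After step 1:
  11/3 4 4
  3 11/5 15/4
  13/4 3 3
  11/3 2 7/3
After step 2:
  32/9 52/15 47/12
  727/240 319/100 259/80
  155/48 269/100 145/48
  107/36 11/4 22/9

Answer: 32/9 52/15 47/12
727/240 319/100 259/80
155/48 269/100 145/48
107/36 11/4 22/9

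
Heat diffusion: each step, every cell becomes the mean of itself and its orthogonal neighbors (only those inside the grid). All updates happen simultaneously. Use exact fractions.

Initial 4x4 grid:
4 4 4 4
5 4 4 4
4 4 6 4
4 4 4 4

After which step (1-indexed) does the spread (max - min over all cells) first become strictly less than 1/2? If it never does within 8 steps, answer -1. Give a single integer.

Answer: 2

Derivation:
Step 1: max=9/2, min=4, spread=1/2
Step 2: max=111/25, min=4, spread=11/25
  -> spread < 1/2 first at step 2
Step 3: max=5167/1200, min=493/120, spread=79/400
Step 4: max=23171/5400, min=2971/720, spread=1777/10800
Step 5: max=4608391/1080000, min=149863/36000, spread=112501/1080000
Step 6: max=10359379/2430000, min=13523953/3240000, spread=865657/9720000
Step 7: max=619913237/145800000, min=407058301/97200000, spread=18651571/291600000
Step 8: max=2321906527/546750000, min=815345611/194400000, spread=459951937/8748000000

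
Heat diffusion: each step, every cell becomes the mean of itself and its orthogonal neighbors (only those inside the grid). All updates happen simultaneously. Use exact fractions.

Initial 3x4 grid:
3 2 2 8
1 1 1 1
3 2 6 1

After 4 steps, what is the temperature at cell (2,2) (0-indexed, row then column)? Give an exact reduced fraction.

Step 1: cell (2,2) = 5/2
Step 2: cell (2,2) = 311/120
Step 3: cell (2,2) = 1111/450
Step 4: cell (2,2) = 135223/54000
Full grid after step 4:
  15229/7200 163279/72000 561517/216000 361247/129600
  150689/72000 136327/60000 906637/360000 2364413/864000
  11753/5400 4539/2000 135223/54000 342497/129600

Answer: 135223/54000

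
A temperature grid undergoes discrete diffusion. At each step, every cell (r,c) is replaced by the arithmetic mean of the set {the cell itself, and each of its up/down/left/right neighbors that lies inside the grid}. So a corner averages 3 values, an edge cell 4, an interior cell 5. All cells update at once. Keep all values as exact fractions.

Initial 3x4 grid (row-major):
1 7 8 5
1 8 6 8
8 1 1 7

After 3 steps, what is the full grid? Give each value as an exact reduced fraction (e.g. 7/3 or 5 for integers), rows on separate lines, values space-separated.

Answer: 803/180 2111/400 443/75 129/20
31733/7200 28319/6000 33959/6000 42533/7200
8651/2160 32873/7200 35453/7200 11807/2160

Derivation:
After step 1:
  3 6 13/2 7
  9/2 23/5 31/5 13/2
  10/3 9/2 15/4 16/3
After step 2:
  9/2 201/40 257/40 20/3
  463/120 129/25 551/100 751/120
  37/9 971/240 1187/240 187/36
After step 3:
  803/180 2111/400 443/75 129/20
  31733/7200 28319/6000 33959/6000 42533/7200
  8651/2160 32873/7200 35453/7200 11807/2160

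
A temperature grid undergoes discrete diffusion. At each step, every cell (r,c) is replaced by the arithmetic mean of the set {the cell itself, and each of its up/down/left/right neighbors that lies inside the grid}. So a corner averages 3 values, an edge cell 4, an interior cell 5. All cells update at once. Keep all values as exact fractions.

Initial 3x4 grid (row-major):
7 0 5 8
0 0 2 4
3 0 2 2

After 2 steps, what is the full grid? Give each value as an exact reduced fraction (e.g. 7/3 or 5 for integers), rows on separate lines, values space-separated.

After step 1:
  7/3 3 15/4 17/3
  5/2 2/5 13/5 4
  1 5/4 3/2 8/3
After step 2:
  47/18 569/240 901/240 161/36
  187/120 39/20 49/20 56/15
  19/12 83/80 481/240 49/18

Answer: 47/18 569/240 901/240 161/36
187/120 39/20 49/20 56/15
19/12 83/80 481/240 49/18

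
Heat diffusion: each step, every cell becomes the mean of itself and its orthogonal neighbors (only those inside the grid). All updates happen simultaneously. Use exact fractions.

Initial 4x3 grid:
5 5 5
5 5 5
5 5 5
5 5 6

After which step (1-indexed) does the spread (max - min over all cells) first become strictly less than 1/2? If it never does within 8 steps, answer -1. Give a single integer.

Step 1: max=16/3, min=5, spread=1/3
  -> spread < 1/2 first at step 1
Step 2: max=95/18, min=5, spread=5/18
Step 3: max=1121/216, min=5, spread=41/216
Step 4: max=133817/25920, min=5, spread=4217/25920
Step 5: max=7985149/1555200, min=36079/7200, spread=38417/311040
Step 6: max=477760211/93312000, min=722597/144000, spread=1903471/18662400
Step 7: max=28594589089/5598720000, min=21715759/4320000, spread=18038617/223948800
Step 8: max=1712884182851/335923200000, min=1956926759/388800000, spread=883978523/13436928000

Answer: 1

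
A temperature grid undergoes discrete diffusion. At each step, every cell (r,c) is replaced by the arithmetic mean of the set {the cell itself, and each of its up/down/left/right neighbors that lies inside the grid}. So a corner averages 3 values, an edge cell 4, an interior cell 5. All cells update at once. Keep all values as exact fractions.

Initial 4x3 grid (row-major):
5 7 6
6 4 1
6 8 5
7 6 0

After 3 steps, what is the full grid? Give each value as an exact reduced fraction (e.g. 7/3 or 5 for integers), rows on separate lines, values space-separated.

Answer: 223/40 7487/1440 2593/540
677/120 389/75 1661/360
523/90 2079/400 811/180
12533/2160 333/64 9823/2160

Derivation:
After step 1:
  6 11/2 14/3
  21/4 26/5 4
  27/4 29/5 7/2
  19/3 21/4 11/3
After step 2:
  67/12 641/120 85/18
  29/5 103/20 521/120
  181/30 53/10 509/120
  55/9 421/80 149/36
After step 3:
  223/40 7487/1440 2593/540
  677/120 389/75 1661/360
  523/90 2079/400 811/180
  12533/2160 333/64 9823/2160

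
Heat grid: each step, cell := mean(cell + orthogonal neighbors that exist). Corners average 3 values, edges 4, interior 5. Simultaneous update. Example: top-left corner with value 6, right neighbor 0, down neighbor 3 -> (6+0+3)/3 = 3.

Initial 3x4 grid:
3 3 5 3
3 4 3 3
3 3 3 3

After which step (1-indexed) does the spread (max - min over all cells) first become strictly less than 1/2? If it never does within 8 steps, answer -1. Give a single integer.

Step 1: max=15/4, min=3, spread=3/4
Step 2: max=871/240, min=3, spread=151/240
Step 3: max=7441/2160, min=1127/360, spread=679/2160
  -> spread < 1/2 first at step 3
Step 4: max=737341/216000, min=68861/21600, spread=48731/216000
Step 5: max=3267923/972000, min=8310883/2592000, spread=242147/1555200
Step 6: max=324788747/97200000, min=209454073/64800000, spread=848611/7776000
Step 7: max=23266368781/6998400000, min=30249580783/9331200000, spread=92669311/1119744000
Step 8: max=1390714014779/419904000000, min=1821733729997/559872000000, spread=781238953/13436928000

Answer: 3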